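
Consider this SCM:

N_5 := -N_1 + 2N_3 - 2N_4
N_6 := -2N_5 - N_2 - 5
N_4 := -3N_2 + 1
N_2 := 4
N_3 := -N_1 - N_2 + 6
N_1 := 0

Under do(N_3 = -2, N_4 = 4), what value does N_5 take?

-12

Setting N_3 = -2, N_4 = 4 by intervention discards those variables' equations.
N_5 = -N_1 + 2N_3 - 2N_4  [with N_1=0, N_3=-2, N_4=4]  = -12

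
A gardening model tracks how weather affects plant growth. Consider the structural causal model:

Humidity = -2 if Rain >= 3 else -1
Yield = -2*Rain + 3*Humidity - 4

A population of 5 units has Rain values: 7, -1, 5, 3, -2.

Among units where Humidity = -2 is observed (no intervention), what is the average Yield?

-20

E[Yield|Humidity=-2] averages over only the 3 units with Humidity=-2 (Rain = 7, 5, 3): Yield = -24, -20, -16, mean -20.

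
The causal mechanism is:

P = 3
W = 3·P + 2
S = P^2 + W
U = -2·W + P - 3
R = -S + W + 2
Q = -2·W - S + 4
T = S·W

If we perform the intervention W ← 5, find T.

Under do(W=5), the mechanism W = 3·P + 2 is discarded; W is fixed at 5.
S = P^2 + W  [with P=3, W=5]  = 14
T = S·W  [with S=14, W=5]  = 70

70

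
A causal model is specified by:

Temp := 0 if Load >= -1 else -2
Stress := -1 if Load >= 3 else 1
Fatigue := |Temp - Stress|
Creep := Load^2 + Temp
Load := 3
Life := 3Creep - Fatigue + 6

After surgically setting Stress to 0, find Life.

33

Under do(Stress=0), the mechanism Stress := -1 if Load >= 3 else 1 is discarded; Stress is fixed at 0.
Temp = 0 if Load >= -1 else -2  [with Load=3]  = 0
Creep = Load^2 + Temp  [with Load=3, Temp=0]  = 9
Fatigue = |Temp - Stress|  [with Temp=0, Stress=0]  = 0
Life = 3Creep - Fatigue + 6  [with Creep=9, Fatigue=0]  = 33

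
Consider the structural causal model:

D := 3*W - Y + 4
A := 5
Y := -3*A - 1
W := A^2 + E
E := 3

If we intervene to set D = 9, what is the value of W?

28

do(D=9) replaces the equation D := 3*W - Y + 4 with the constant D = 9.
W is not downstream of the intervention, so its value is determined by the original equations.
W = A^2 + E  [with A=5, E=3]  = 28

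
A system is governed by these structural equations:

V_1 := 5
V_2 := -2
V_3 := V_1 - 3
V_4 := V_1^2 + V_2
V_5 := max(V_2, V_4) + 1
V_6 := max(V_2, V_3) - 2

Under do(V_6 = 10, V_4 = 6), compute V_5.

Setting V_6 = 10, V_4 = 6 by intervention discards those variables' equations.
V_5 = max(V_2, V_4) + 1  [with V_2=-2, V_4=6]  = 7

7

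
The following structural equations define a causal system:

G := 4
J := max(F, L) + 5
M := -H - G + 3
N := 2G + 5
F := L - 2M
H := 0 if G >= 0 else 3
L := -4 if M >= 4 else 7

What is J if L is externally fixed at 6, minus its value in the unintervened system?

-1

The intervention breaks the incoming arrows to L: L := -4 if M >= 4 else 7 no longer applies, and L = 6.
H = 0 if G >= 0 else 3  [with G=4]  = 0
M = -H - G + 3  [with H=0, G=4]  = -1
F = L - 2M  [with L=6, M=-1]  = 8
J = max(F, L) + 5  [with F=8, L=6]  = 13
Without intervention: H = 0 if G >= 0 else 3  [with G=4]  = 0; M = -H - G + 3  [with H=0, G=4]  = -1; L = -4 if M >= 4 else 7  [with M=-1]  = 7; F = L - 2M  [with L=7, M=-1]  = 9; J = max(F, L) + 5  [with F=9, L=7]  = 14.
Change = 13 − 14 = -1.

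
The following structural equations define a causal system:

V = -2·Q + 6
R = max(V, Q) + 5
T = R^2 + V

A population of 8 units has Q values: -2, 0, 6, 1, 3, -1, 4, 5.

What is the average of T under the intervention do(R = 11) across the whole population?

Under do(R=11), R's equation is replaced by R=11 for every unit. Per-unit T: 131, 127, 115, 125, 121, 129, 119, 117. Mean = 123.

123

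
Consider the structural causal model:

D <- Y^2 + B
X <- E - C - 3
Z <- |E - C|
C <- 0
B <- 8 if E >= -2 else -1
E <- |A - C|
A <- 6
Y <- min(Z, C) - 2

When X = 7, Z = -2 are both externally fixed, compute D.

24

The joint intervention fixes X = 7, Z = -2, removing each variable's own equation.
E = |A - C|  [with A=6, C=0]  = 6
Y = min(Z, C) - 2  [with Z=-2, C=0]  = -4
B = 8 if E >= -2 else -1  [with E=6]  = 8
D = Y^2 + B  [with Y=-4, B=8]  = 24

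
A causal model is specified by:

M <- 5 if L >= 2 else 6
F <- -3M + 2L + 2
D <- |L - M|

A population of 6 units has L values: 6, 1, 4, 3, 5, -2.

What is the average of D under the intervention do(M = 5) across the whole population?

2.5

do(M=5) breaks M's dependence on L. With M=5 fixed, D across the units is 1, 4, 1, 2, 0, 7, mean 2.5.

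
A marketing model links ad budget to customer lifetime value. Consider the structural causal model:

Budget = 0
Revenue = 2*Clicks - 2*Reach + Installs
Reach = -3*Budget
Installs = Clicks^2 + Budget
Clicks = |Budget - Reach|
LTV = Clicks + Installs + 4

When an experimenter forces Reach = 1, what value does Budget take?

0

Under do(Reach=1), the mechanism Reach = -3*Budget is discarded; Reach is fixed at 1.
Budget is not downstream of the intervention, so its value is determined by the original equations.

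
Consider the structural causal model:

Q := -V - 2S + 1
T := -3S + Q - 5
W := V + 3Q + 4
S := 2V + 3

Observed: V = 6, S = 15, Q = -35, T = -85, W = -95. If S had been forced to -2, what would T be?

0

Under do(S=-2), the mechanism S := 2V + 3 is discarded; S is fixed at -2.
Q = -V - 2S + 1  [with V=6, S=-2]  = -1
T = -3S + Q - 5  [with S=-2, Q=-1]  = 0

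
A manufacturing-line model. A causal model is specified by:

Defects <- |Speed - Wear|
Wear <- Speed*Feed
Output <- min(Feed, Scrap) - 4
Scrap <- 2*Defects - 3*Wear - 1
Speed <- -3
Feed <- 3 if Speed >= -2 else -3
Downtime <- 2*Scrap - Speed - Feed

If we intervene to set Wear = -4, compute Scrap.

13

do(Wear=-4) replaces the equation Wear <- Speed*Feed with the constant Wear = -4.
Defects = |Speed - Wear|  [with Speed=-3, Wear=-4]  = 1
Scrap = 2*Defects - 3*Wear - 1  [with Defects=1, Wear=-4]  = 13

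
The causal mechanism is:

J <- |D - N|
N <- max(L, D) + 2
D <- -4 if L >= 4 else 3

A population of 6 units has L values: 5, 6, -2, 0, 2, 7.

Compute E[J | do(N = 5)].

Under do(N=5), N's equation is replaced by N=5 for every unit. Per-unit J: 9, 9, 2, 2, 2, 9. Mean = 5.5.

5.5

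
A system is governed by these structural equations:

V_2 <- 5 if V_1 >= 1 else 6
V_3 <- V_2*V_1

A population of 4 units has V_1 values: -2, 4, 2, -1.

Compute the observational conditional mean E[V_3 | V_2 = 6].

Conditioning on V_2=6 selects the 2 unit(s) with V_1 ∈ {-2, -1}. Their V_3 values: -12, -6. Mean = -9.

-9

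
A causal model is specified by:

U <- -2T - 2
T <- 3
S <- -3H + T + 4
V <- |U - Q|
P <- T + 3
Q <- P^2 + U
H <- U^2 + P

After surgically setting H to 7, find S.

Under do(H=7), the mechanism H <- U^2 + P is discarded; H is fixed at 7.
S = -3H + T + 4  [with H=7, T=3]  = -14

-14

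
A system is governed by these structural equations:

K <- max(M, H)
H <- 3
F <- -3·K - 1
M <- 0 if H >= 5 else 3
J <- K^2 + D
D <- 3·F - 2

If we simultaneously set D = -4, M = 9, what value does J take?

The joint intervention fixes D = -4, M = 9, removing each variable's own equation.
K = max(M, H)  [with M=9, H=3]  = 9
J = K^2 + D  [with K=9, D=-4]  = 77

77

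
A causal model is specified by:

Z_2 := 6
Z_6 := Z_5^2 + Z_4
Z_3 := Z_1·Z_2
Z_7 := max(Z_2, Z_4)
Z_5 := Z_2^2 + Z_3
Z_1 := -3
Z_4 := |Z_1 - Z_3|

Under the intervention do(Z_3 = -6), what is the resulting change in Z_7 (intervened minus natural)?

-9

The intervention breaks the incoming arrows to Z_3: Z_3 := Z_1·Z_2 no longer applies, and Z_3 = -6.
Z_4 = |Z_1 - Z_3|  [with Z_1=-3, Z_3=-6]  = 3
Z_7 = max(Z_2, Z_4)  [with Z_2=6, Z_4=3]  = 6
Without intervention: Z_3 = Z_1·Z_2  [with Z_1=-3, Z_2=6]  = -18; Z_4 = |Z_1 - Z_3|  [with Z_1=-3, Z_3=-18]  = 15; Z_7 = max(Z_2, Z_4)  [with Z_2=6, Z_4=15]  = 15.
Change = 6 − 15 = -9.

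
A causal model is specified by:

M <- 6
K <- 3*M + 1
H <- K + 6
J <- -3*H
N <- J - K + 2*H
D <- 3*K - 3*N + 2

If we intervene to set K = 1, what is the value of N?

-8

do(K=1) replaces the equation K <- 3*M + 1 with the constant K = 1.
H = K + 6  [with K=1]  = 7
J = -3*H  [with H=7]  = -21
N = J - K + 2*H  [with J=-21, K=1, H=7]  = -8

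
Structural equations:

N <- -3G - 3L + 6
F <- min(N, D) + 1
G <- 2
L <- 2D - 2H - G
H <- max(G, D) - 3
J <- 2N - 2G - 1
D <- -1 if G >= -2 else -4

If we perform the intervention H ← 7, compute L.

The intervention breaks the incoming arrows to H: H <- max(G, D) - 3 no longer applies, and H = 7.
D = -1 if G >= -2 else -4  [with G=2]  = -1
L = 2D - 2H - G  [with D=-1, H=7, G=2]  = -18

-18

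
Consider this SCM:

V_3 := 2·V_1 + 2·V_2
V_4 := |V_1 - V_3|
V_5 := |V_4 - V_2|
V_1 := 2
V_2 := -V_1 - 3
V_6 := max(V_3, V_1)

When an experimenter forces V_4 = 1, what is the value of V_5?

Intervening sets V_4 = 1 and removes its equation (V_4 := |V_1 - V_3|).
V_2 = -V_1 - 3  [with V_1=2]  = -5
V_5 = |V_4 - V_2|  [with V_4=1, V_2=-5]  = 6

6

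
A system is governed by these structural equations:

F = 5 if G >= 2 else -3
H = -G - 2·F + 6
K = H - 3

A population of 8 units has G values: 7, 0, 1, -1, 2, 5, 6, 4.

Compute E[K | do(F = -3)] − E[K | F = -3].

-3

do(F=-3) breaks F's dependence on G. With F=-3 fixed, K across the units is 2, 9, 8, 10, 7, 4, 3, 5, mean 6.
E[K|F=-3] averages over only the 3 units with F=-3 (G = 0, 1, -1): K = 9, 8, 10, mean 9.
Difference = 6 − 9 = -3.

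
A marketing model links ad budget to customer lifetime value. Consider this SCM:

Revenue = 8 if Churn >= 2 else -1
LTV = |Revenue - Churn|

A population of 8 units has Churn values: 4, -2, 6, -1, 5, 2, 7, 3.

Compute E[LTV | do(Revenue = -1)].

4.25

The intervention sets Revenue=-1 in all 8 units regardless of Churn. Recomputing LTV per unit gives 5, 1, 7, 0, 6, 3, 8, 4; average 4.25.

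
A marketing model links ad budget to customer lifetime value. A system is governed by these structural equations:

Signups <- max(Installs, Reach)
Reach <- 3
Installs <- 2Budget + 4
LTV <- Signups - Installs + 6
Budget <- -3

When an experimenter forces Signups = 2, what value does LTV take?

Intervening sets Signups = 2 and removes its equation (Signups <- max(Installs, Reach)).
Installs = 2Budget + 4  [with Budget=-3]  = -2
LTV = Signups - Installs + 6  [with Signups=2, Installs=-2]  = 10

10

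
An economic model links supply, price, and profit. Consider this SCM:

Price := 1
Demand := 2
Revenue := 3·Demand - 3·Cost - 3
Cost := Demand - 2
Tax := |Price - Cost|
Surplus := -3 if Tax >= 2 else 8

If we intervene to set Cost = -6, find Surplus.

-3

The intervention breaks the incoming arrows to Cost: Cost := Demand - 2 no longer applies, and Cost = -6.
Tax = |Price - Cost|  [with Price=1, Cost=-6]  = 7
Surplus = -3 if Tax >= 2 else 8  [with Tax=7]  = -3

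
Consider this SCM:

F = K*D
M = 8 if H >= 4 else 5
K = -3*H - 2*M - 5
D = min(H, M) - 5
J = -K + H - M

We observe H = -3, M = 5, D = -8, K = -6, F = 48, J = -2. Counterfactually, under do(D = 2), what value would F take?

-12

do(D=2) replaces the equation D = min(H, M) - 5 with the constant D = 2.
M = 8 if H >= 4 else 5  [with H=-3]  = 5
K = -3*H - 2*M - 5  [with H=-3, M=5]  = -6
F = K*D  [with K=-6, D=2]  = -12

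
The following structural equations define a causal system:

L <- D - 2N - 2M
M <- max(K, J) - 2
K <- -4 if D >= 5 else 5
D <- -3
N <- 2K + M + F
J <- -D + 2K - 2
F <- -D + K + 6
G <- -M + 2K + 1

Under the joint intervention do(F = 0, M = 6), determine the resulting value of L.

-47

The joint intervention fixes F = 0, M = 6, removing each variable's own equation.
K = -4 if D >= 5 else 5  [with D=-3]  = 5
N = 2K + M + F  [with K=5, M=6, F=0]  = 16
L = D - 2N - 2M  [with D=-3, N=16, M=6]  = -47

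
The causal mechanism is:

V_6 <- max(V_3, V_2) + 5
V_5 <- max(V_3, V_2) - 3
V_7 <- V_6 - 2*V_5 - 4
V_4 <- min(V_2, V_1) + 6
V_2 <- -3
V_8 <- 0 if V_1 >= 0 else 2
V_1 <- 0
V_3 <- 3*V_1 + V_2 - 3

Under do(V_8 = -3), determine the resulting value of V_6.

2

The intervention breaks the incoming arrows to V_8: V_8 <- 0 if V_1 >= 0 else 2 no longer applies, and V_8 = -3.
V_6 is not downstream of the intervention, so its value is determined by the original equations.
V_3 = 3*V_1 + V_2 - 3  [with V_1=0, V_2=-3]  = -6
V_6 = max(V_3, V_2) + 5  [with V_3=-6, V_2=-3]  = 2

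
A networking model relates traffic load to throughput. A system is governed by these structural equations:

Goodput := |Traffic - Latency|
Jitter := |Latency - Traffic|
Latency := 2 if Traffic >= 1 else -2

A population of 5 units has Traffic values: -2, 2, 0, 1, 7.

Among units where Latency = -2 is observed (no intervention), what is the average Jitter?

1

Observing Latency=-2 restricts to units where Latency's equation naturally yields -2: Traffic ∈ {-2, 0}. In that subpopulation Jitter = 0, 2, mean 1.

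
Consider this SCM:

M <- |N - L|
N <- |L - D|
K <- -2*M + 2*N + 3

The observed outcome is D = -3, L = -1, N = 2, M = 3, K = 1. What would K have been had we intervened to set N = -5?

do(N=-5) replaces the equation N <- |L - D| with the constant N = -5.
M = |N - L|  [with N=-5, L=-1]  = 4
K = -2*M + 2*N + 3  [with M=4, N=-5]  = -15

-15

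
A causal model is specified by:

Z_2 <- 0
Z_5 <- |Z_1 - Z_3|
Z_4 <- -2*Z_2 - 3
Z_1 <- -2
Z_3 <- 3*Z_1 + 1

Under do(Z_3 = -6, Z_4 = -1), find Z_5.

Setting Z_3 = -6, Z_4 = -1 by intervention discards those variables' equations.
Z_5 = |Z_1 - Z_3|  [with Z_1=-2, Z_3=-6]  = 4

4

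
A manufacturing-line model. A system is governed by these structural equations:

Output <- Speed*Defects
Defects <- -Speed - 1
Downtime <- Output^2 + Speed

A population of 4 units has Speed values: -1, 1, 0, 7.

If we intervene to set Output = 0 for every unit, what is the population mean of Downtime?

Under do(Output=0), Output's equation is replaced by Output=0 for every unit. Per-unit Downtime: -1, 1, 0, 7. Mean = 1.75.

1.75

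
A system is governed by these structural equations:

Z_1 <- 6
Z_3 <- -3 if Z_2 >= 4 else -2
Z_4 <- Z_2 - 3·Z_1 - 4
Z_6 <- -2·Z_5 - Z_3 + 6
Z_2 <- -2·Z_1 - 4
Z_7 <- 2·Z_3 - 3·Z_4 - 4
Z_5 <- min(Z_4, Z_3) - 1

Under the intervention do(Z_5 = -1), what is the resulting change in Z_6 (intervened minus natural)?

-76

The intervention breaks the incoming arrows to Z_5: Z_5 <- min(Z_4, Z_3) - 1 no longer applies, and Z_5 = -1.
Z_2 = -2·Z_1 - 4  [with Z_1=6]  = -16
Z_3 = -3 if Z_2 >= 4 else -2  [with Z_2=-16]  = -2
Z_6 = -2·Z_5 - Z_3 + 6  [with Z_5=-1, Z_3=-2]  = 10
Without intervention: Z_2 = -2·Z_1 - 4  [with Z_1=6]  = -16; Z_3 = -3 if Z_2 >= 4 else -2  [with Z_2=-16]  = -2; Z_4 = Z_2 - 3·Z_1 - 4  [with Z_2=-16, Z_1=6]  = -38; Z_5 = min(Z_4, Z_3) - 1  [with Z_4=-38, Z_3=-2]  = -39; Z_6 = -2·Z_5 - Z_3 + 6  [with Z_5=-39, Z_3=-2]  = 86.
Change = 10 − 86 = -76.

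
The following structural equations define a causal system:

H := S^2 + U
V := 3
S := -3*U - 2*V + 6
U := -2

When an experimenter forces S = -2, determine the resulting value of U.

Under do(S=-2), the mechanism S := -3*U - 2*V + 6 is discarded; S is fixed at -2.
Since U is not a descendant of the intervened variable, it is unaffected.

-2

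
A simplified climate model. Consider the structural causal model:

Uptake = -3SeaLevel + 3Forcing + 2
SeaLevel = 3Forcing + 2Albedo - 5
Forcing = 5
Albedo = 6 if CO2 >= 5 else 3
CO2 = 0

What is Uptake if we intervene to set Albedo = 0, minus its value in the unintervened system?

18

do(Albedo=0) replaces the equation Albedo = 6 if CO2 >= 5 else 3 with the constant Albedo = 0.
SeaLevel = 3Forcing + 2Albedo - 5  [with Forcing=5, Albedo=0]  = 10
Uptake = -3SeaLevel + 3Forcing + 2  [with SeaLevel=10, Forcing=5]  = -13
Without intervention: Albedo = 6 if CO2 >= 5 else 3  [with CO2=0]  = 3; SeaLevel = 3Forcing + 2Albedo - 5  [with Forcing=5, Albedo=3]  = 16; Uptake = -3SeaLevel + 3Forcing + 2  [with SeaLevel=16, Forcing=5]  = -31.
Change = -13 − (-31) = 18.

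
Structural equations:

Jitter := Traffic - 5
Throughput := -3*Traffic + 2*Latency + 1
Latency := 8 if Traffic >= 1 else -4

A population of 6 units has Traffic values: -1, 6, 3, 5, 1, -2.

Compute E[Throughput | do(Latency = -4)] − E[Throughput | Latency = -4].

-10.5

Under do(Latency=-4), Latency's equation is replaced by Latency=-4 for every unit. Per-unit Throughput: -4, -25, -16, -22, -10, -1. Mean = -13.
Conditioning on Latency=-4 selects the 2 unit(s) with Traffic ∈ {-1, -2}. Their Throughput values: -4, -1. Mean = -2.5.
Difference = -13 − (-2.5) = -10.5.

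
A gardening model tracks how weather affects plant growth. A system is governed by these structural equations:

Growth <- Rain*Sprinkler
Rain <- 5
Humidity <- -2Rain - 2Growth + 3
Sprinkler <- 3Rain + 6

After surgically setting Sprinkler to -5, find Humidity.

43

Under do(Sprinkler=-5), the mechanism Sprinkler <- 3Rain + 6 is discarded; Sprinkler is fixed at -5.
Growth = Rain*Sprinkler  [with Rain=5, Sprinkler=-5]  = -25
Humidity = -2Rain - 2Growth + 3  [with Rain=5, Growth=-25]  = 43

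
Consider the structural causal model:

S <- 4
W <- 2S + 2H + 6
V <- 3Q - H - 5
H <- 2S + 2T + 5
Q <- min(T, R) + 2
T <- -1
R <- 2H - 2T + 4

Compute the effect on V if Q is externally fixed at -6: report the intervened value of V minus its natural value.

The intervention breaks the incoming arrows to Q: Q <- min(T, R) + 2 no longer applies, and Q = -6.
H = 2S + 2T + 5  [with S=4, T=-1]  = 11
V = 3Q - H - 5  [with Q=-6, H=11]  = -34
Without intervention: H = 2S + 2T + 5  [with S=4, T=-1]  = 11; R = 2H - 2T + 4  [with H=11, T=-1]  = 28; Q = min(T, R) + 2  [with T=-1, R=28]  = 1; V = 3Q - H - 5  [with Q=1, H=11]  = -13.
Change = -34 − (-13) = -21.

-21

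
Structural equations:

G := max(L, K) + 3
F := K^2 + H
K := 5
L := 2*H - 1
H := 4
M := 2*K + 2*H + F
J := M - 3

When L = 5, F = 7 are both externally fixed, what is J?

Under do(L = 5, F = 7), each intervened variable's structural equation is replaced by its fixed value.
M = 2*K + 2*H + F  [with K=5, H=4, F=7]  = 25
J = M - 3  [with M=25]  = 22

22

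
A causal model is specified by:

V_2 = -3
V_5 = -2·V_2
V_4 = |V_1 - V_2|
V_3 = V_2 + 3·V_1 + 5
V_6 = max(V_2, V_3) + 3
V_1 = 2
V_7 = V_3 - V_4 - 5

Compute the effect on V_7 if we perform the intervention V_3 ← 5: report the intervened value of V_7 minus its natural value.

The intervention breaks the incoming arrows to V_3: V_3 = V_2 + 3·V_1 + 5 no longer applies, and V_3 = 5.
V_4 = |V_1 - V_2|  [with V_1=2, V_2=-3]  = 5
V_7 = V_3 - V_4 - 5  [with V_3=5, V_4=5]  = -5
Without intervention: V_3 = V_2 + 3·V_1 + 5  [with V_2=-3, V_1=2]  = 8; V_4 = |V_1 - V_2|  [with V_1=2, V_2=-3]  = 5; V_7 = V_3 - V_4 - 5  [with V_3=8, V_4=5]  = -2.
Change = -5 − (-2) = -3.

-3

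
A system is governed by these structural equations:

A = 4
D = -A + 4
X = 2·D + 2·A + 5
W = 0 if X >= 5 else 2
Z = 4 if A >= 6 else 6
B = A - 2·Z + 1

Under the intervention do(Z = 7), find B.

-9

The intervention breaks the incoming arrows to Z: Z = 4 if A >= 6 else 6 no longer applies, and Z = 7.
B = A - 2·Z + 1  [with A=4, Z=7]  = -9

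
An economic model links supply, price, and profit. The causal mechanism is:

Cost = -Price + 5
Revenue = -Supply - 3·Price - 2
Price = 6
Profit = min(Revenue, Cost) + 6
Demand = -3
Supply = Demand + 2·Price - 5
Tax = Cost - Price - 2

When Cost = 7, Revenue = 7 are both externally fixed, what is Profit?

Under do(Cost = 7, Revenue = 7), each intervened variable's structural equation is replaced by its fixed value.
Profit = min(Revenue, Cost) + 6  [with Revenue=7, Cost=7]  = 13

13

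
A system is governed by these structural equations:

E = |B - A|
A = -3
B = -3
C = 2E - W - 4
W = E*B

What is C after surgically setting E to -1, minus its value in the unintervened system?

-5

do(E=-1) replaces the equation E = |B - A| with the constant E = -1.
W = E*B  [with E=-1, B=-3]  = 3
C = 2E - W - 4  [with E=-1, W=3]  = -9
Without intervention: E = |B - A|  [with B=-3, A=-3]  = 0; W = E*B  [with E=0, B=-3]  = 0; C = 2E - W - 4  [with E=0, W=0]  = -4.
Change = -9 − (-4) = -5.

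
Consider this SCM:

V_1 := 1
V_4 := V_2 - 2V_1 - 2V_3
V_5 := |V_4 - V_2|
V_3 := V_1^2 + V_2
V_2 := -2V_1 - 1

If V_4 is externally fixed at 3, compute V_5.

6

Intervening sets V_4 = 3 and removes its equation (V_4 := V_2 - 2V_1 - 2V_3).
V_2 = -2V_1 - 1  [with V_1=1]  = -3
V_5 = |V_4 - V_2|  [with V_4=3, V_2=-3]  = 6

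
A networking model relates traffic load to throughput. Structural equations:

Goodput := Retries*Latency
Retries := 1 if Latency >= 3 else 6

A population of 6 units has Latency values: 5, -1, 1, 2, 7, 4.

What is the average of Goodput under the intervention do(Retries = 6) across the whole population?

do(Retries=6) breaks Retries's dependence on Latency. With Retries=6 fixed, Goodput across the units is 30, -6, 6, 12, 42, 24, mean 18.

18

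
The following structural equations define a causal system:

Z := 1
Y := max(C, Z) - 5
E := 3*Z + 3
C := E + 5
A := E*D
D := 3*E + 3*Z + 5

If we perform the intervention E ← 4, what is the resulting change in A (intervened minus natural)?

-76

do(E=4) replaces the equation E := 3*Z + 3 with the constant E = 4.
D = 3*E + 3*Z + 5  [with E=4, Z=1]  = 20
A = E*D  [with E=4, D=20]  = 80
Without intervention: E = 3*Z + 3  [with Z=1]  = 6; D = 3*E + 3*Z + 5  [with E=6, Z=1]  = 26; A = E*D  [with E=6, D=26]  = 156.
Change = 80 − 156 = -76.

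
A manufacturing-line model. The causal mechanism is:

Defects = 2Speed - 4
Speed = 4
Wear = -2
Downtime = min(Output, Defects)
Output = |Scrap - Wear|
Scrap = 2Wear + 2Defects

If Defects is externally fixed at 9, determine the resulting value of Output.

do(Defects=9) replaces the equation Defects = 2Speed - 4 with the constant Defects = 9.
Scrap = 2Wear + 2Defects  [with Wear=-2, Defects=9]  = 14
Output = |Scrap - Wear|  [with Scrap=14, Wear=-2]  = 16

16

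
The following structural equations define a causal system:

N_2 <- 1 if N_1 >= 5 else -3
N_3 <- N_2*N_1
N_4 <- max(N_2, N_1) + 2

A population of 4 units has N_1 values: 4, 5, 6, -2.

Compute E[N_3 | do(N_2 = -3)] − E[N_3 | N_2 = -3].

-6.75

Under do(N_2=-3), N_2's equation is replaced by N_2=-3 for every unit. Per-unit N_3: -12, -15, -18, 6. Mean = -9.75.
Observing N_2=-3 restricts to units where N_2's equation naturally yields -3: N_1 ∈ {4, -2}. In that subpopulation N_3 = -12, 6, mean -3.
Difference = -9.75 − (-3) = -6.75.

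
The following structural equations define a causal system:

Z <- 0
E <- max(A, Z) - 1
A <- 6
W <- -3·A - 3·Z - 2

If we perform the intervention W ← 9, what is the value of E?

Under do(W=9), the mechanism W <- -3·A - 3·Z - 2 is discarded; W is fixed at 9.
Since E is not a descendant of the intervened variable, it is unaffected.
E = max(A, Z) - 1  [with A=6, Z=0]  = 5

5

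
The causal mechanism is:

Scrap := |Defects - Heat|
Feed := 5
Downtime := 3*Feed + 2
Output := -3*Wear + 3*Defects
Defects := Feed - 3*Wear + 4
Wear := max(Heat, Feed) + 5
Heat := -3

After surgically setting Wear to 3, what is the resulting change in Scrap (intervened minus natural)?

do(Wear=3) replaces the equation Wear := max(Heat, Feed) + 5 with the constant Wear = 3.
Defects = Feed - 3*Wear + 4  [with Feed=5, Wear=3]  = 0
Scrap = |Defects - Heat|  [with Defects=0, Heat=-3]  = 3
Without intervention: Wear = max(Heat, Feed) + 5  [with Heat=-3, Feed=5]  = 10; Defects = Feed - 3*Wear + 4  [with Feed=5, Wear=10]  = -21; Scrap = |Defects - Heat|  [with Defects=-21, Heat=-3]  = 18.
Change = 3 − 18 = -15.

-15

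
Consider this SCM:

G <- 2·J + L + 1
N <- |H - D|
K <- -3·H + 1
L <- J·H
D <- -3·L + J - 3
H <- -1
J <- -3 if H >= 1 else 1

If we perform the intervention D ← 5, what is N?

The intervention breaks the incoming arrows to D: D <- -3·L + J - 3 no longer applies, and D = 5.
N = |H - D|  [with H=-1, D=5]  = 6

6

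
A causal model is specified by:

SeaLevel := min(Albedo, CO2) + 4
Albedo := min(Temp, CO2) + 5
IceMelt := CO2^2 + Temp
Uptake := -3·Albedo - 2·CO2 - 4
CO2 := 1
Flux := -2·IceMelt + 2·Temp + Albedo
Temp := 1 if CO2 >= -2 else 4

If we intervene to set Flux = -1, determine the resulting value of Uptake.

-24

Intervening sets Flux = -1 and removes its equation (Flux := -2·IceMelt + 2·Temp + Albedo).
No directed path runs from Flux to Uptake, so Uptake keeps its natural value.
Temp = 1 if CO2 >= -2 else 4  [with CO2=1]  = 1
Albedo = min(Temp, CO2) + 5  [with Temp=1, CO2=1]  = 6
Uptake = -3·Albedo - 2·CO2 - 4  [with Albedo=6, CO2=1]  = -24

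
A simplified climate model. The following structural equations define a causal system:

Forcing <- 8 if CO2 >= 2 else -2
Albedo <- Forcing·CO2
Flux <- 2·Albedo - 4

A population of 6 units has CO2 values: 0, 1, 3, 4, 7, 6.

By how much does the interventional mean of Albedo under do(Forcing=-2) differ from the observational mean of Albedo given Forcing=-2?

-6

The intervention sets Forcing=-2 in all 6 units regardless of CO2. Recomputing Albedo per unit gives 0, -2, -6, -8, -14, -12; average -7.
E[Albedo|Forcing=-2] averages over only the 2 units with Forcing=-2 (CO2 = 0, 1): Albedo = 0, -2, mean -1.
Difference = -7 − (-1) = -6.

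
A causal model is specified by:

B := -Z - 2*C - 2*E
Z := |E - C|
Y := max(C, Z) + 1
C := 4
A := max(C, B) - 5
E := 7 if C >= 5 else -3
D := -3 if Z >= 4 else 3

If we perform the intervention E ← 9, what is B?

-31

Under do(E=9), the mechanism E := 7 if C >= 5 else -3 is discarded; E is fixed at 9.
Z = |E - C|  [with E=9, C=4]  = 5
B = -Z - 2*C - 2*E  [with Z=5, C=4, E=9]  = -31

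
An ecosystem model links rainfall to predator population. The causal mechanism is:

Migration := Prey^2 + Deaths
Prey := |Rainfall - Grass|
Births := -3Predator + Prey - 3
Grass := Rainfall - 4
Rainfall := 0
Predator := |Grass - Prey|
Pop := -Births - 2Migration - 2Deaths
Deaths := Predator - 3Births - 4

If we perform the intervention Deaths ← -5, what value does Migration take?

11

Intervening sets Deaths = -5 and removes its equation (Deaths := Predator - 3Births - 4).
Grass = Rainfall - 4  [with Rainfall=0]  = -4
Prey = |Rainfall - Grass|  [with Rainfall=0, Grass=-4]  = 4
Migration = Prey^2 + Deaths  [with Prey=4, Deaths=-5]  = 11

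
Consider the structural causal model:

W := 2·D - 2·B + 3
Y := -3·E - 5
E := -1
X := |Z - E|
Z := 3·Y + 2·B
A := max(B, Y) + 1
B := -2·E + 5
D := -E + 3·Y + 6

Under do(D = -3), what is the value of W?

Intervening sets D = -3 and removes its equation (D := -E + 3·Y + 6).
B = -2·E + 5  [with E=-1]  = 7
W = 2·D - 2·B + 3  [with D=-3, B=7]  = -17

-17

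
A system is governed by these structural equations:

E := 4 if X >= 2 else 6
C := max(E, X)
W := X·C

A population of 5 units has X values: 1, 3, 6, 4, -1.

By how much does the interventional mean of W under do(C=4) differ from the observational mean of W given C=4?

do(C=4) breaks C's dependence on X. With C=4 fixed, W across the units is 4, 12, 24, 16, -4, mean 10.4.
Conditioning on C=4 selects the 2 unit(s) with X ∈ {3, 4}. Their W values: 12, 16. Mean = 14.
Difference = 10.4 − 14 = -3.6.

-3.6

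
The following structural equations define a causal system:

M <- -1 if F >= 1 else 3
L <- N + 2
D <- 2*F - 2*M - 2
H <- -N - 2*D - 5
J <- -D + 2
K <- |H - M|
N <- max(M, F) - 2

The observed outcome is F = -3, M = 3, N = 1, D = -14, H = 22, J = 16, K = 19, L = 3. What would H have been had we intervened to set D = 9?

Intervening sets D = 9 and removes its equation (D <- 2*F - 2*M - 2).
M = -1 if F >= 1 else 3  [with F=-3]  = 3
N = max(M, F) - 2  [with M=3, F=-3]  = 1
H = -N - 2*D - 5  [with N=1, D=9]  = -24

-24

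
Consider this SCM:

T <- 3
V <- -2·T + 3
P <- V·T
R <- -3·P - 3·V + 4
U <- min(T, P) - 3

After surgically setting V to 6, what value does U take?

0

do(V=6) replaces the equation V <- -2·T + 3 with the constant V = 6.
P = V·T  [with V=6, T=3]  = 18
U = min(T, P) - 3  [with T=3, P=18]  = 0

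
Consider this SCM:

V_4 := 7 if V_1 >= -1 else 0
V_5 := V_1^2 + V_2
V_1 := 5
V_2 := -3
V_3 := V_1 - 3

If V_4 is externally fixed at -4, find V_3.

2

Under do(V_4=-4), the mechanism V_4 := 7 if V_1 >= -1 else 0 is discarded; V_4 is fixed at -4.
Since V_3 is not a descendant of the intervened variable, it is unaffected.
V_3 = V_1 - 3  [with V_1=5]  = 2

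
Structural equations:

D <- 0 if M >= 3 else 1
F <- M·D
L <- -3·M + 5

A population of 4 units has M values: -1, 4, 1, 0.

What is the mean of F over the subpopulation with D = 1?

0

Observing D=1 restricts to units where D's equation naturally yields 1: M ∈ {-1, 1, 0}. In that subpopulation F = -1, 1, 0, mean 0.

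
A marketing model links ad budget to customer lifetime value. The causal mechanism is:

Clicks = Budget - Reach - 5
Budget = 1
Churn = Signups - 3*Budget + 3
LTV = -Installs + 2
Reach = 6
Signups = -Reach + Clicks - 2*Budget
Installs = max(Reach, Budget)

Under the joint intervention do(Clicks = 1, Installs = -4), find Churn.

-7

Setting Clicks = 1, Installs = -4 by intervention discards those variables' equations.
Signups = -Reach + Clicks - 2*Budget  [with Reach=6, Clicks=1, Budget=1]  = -7
Churn = Signups - 3*Budget + 3  [with Signups=-7, Budget=1]  = -7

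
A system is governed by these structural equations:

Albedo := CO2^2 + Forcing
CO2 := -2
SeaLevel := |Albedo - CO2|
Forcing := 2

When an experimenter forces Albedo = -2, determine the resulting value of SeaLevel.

0

The intervention breaks the incoming arrows to Albedo: Albedo := CO2^2 + Forcing no longer applies, and Albedo = -2.
SeaLevel = |Albedo - CO2|  [with Albedo=-2, CO2=-2]  = 0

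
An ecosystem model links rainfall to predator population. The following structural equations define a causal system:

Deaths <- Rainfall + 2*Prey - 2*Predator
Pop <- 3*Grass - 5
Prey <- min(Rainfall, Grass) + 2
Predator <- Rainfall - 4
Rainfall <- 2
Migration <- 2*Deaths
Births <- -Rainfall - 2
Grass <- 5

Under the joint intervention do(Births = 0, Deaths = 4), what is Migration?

Under do(Births = 0, Deaths = 4), each intervened variable's structural equation is replaced by its fixed value.
Migration = 2*Deaths  [with Deaths=4]  = 8

8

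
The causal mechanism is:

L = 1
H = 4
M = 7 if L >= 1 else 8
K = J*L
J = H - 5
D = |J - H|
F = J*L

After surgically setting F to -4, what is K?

do(F=-4) replaces the equation F = J*L with the constant F = -4.
Since K is not a descendant of the intervened variable, it is unaffected.
J = H - 5  [with H=4]  = -1
K = J*L  [with J=-1, L=1]  = -1

-1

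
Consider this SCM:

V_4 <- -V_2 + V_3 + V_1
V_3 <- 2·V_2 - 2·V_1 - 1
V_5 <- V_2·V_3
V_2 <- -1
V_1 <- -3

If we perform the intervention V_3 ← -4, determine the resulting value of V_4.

-6

The intervention breaks the incoming arrows to V_3: V_3 <- 2·V_2 - 2·V_1 - 1 no longer applies, and V_3 = -4.
V_4 = -V_2 + V_3 + V_1  [with V_2=-1, V_3=-4, V_1=-3]  = -6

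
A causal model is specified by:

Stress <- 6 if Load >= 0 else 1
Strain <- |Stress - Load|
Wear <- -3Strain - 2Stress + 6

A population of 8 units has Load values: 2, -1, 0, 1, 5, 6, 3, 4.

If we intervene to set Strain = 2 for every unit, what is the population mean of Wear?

-10.75

Every unit gets Strain=2 under the intervention. Wear values become -12, -2, -12, -12, -12, -12, -12, -12; E[Wear|do(Strain=2)] = -10.75.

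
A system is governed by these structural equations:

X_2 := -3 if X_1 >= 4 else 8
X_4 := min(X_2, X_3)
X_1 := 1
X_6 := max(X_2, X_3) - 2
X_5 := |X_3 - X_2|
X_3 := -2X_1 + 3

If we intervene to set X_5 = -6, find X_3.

do(X_5=-6) replaces the equation X_5 := |X_3 - X_2| with the constant X_5 = -6.
X_3 is not downstream of the intervention, so its value is determined by the original equations.
X_3 = -2X_1 + 3  [with X_1=1]  = 1

1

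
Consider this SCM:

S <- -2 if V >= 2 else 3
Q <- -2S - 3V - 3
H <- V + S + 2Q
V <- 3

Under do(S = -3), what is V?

Under do(S=-3), the mechanism S <- -2 if V >= 2 else 3 is discarded; S is fixed at -3.
V is not downstream of the intervention, so its value is determined by the original equations.

3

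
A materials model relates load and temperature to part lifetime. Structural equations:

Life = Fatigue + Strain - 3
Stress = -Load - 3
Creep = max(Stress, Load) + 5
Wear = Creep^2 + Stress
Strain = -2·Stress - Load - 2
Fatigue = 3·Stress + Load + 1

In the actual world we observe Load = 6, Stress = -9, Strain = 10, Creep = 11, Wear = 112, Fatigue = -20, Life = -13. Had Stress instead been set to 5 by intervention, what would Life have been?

Under do(Stress=5), the mechanism Stress = -Load - 3 is discarded; Stress is fixed at 5.
Strain = -2·Stress - Load - 2  [with Stress=5, Load=6]  = -18
Fatigue = 3·Stress + Load + 1  [with Stress=5, Load=6]  = 22
Life = Fatigue + Strain - 3  [with Fatigue=22, Strain=-18]  = 1

1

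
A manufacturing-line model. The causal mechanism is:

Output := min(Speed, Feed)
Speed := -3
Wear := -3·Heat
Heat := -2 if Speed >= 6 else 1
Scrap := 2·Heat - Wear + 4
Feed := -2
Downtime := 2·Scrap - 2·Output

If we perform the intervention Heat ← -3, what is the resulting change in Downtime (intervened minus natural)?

-40

The intervention breaks the incoming arrows to Heat: Heat := -2 if Speed >= 6 else 1 no longer applies, and Heat = -3.
Wear = -3·Heat  [with Heat=-3]  = 9
Scrap = 2·Heat - Wear + 4  [with Heat=-3, Wear=9]  = -11
Output = min(Speed, Feed)  [with Speed=-3, Feed=-2]  = -3
Downtime = 2·Scrap - 2·Output  [with Scrap=-11, Output=-3]  = -16
Without intervention: Heat = -2 if Speed >= 6 else 1  [with Speed=-3]  = 1; Wear = -3·Heat  [with Heat=1]  = -3; Scrap = 2·Heat - Wear + 4  [with Heat=1, Wear=-3]  = 9; Output = min(Speed, Feed)  [with Speed=-3, Feed=-2]  = -3; Downtime = 2·Scrap - 2·Output  [with Scrap=9, Output=-3]  = 24.
Change = -16 − 24 = -40.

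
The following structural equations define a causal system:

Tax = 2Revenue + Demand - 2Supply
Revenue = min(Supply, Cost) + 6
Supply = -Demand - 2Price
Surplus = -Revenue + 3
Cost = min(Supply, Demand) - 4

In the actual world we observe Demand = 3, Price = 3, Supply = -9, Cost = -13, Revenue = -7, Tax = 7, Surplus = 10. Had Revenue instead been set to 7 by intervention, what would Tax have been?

35

The intervention breaks the incoming arrows to Revenue: Revenue = min(Supply, Cost) + 6 no longer applies, and Revenue = 7.
Supply = -Demand - 2Price  [with Demand=3, Price=3]  = -9
Tax = 2Revenue + Demand - 2Supply  [with Revenue=7, Demand=3, Supply=-9]  = 35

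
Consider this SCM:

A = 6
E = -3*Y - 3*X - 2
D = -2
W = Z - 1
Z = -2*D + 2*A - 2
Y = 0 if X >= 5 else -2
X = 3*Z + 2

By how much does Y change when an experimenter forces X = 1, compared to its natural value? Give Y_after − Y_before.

-2

Intervening sets X = 1 and removes its equation (X = 3*Z + 2).
Y = 0 if X >= 5 else -2  [with X=1]  = -2
Without intervention: Z = -2*D + 2*A - 2  [with D=-2, A=6]  = 14; X = 3*Z + 2  [with Z=14]  = 44; Y = 0 if X >= 5 else -2  [with X=44]  = 0.
Change = -2 − 0 = -2.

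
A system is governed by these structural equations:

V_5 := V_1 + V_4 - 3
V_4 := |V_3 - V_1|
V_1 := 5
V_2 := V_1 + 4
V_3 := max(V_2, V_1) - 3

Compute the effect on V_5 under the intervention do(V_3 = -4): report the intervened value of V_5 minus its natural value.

8

do(V_3=-4) replaces the equation V_3 := max(V_2, V_1) - 3 with the constant V_3 = -4.
V_4 = |V_3 - V_1|  [with V_3=-4, V_1=5]  = 9
V_5 = V_1 + V_4 - 3  [with V_1=5, V_4=9]  = 11
Without intervention: V_2 = V_1 + 4  [with V_1=5]  = 9; V_3 = max(V_2, V_1) - 3  [with V_2=9, V_1=5]  = 6; V_4 = |V_3 - V_1|  [with V_3=6, V_1=5]  = 1; V_5 = V_1 + V_4 - 3  [with V_1=5, V_4=1]  = 3.
Change = 11 − 3 = 8.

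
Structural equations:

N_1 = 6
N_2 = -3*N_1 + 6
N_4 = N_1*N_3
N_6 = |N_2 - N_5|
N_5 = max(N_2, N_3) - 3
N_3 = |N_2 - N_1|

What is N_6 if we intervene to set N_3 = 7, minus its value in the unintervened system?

-11

The intervention breaks the incoming arrows to N_3: N_3 = |N_2 - N_1| no longer applies, and N_3 = 7.
N_2 = -3*N_1 + 6  [with N_1=6]  = -12
N_5 = max(N_2, N_3) - 3  [with N_2=-12, N_3=7]  = 4
N_6 = |N_2 - N_5|  [with N_2=-12, N_5=4]  = 16
Without intervention: N_2 = -3*N_1 + 6  [with N_1=6]  = -12; N_3 = |N_2 - N_1|  [with N_2=-12, N_1=6]  = 18; N_5 = max(N_2, N_3) - 3  [with N_2=-12, N_3=18]  = 15; N_6 = |N_2 - N_5|  [with N_2=-12, N_5=15]  = 27.
Change = 16 − 27 = -11.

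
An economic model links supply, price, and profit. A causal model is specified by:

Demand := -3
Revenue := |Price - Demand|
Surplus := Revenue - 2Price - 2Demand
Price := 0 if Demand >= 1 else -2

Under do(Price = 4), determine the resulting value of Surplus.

Under do(Price=4), the mechanism Price := 0 if Demand >= 1 else -2 is discarded; Price is fixed at 4.
Revenue = |Price - Demand|  [with Price=4, Demand=-3]  = 7
Surplus = Revenue - 2Price - 2Demand  [with Revenue=7, Price=4, Demand=-3]  = 5

5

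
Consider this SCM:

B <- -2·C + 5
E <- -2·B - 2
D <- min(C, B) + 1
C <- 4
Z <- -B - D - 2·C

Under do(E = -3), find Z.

The intervention breaks the incoming arrows to E: E <- -2·B - 2 no longer applies, and E = -3.
Since Z is not a descendant of the intervened variable, it is unaffected.
B = -2·C + 5  [with C=4]  = -3
D = min(C, B) + 1  [with C=4, B=-3]  = -2
Z = -B - D - 2·C  [with B=-3, D=-2, C=4]  = -3

-3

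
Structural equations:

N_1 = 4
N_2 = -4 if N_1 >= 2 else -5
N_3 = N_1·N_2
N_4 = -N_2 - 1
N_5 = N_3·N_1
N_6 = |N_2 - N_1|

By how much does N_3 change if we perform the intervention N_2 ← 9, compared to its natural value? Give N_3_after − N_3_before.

The intervention breaks the incoming arrows to N_2: N_2 = -4 if N_1 >= 2 else -5 no longer applies, and N_2 = 9.
N_3 = N_1·N_2  [with N_1=4, N_2=9]  = 36
Without intervention: N_2 = -4 if N_1 >= 2 else -5  [with N_1=4]  = -4; N_3 = N_1·N_2  [with N_1=4, N_2=-4]  = -16.
Change = 36 − (-16) = 52.

52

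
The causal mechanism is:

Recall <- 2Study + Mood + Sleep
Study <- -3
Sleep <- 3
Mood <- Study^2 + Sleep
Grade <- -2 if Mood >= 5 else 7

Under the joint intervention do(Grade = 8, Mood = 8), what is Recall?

Under do(Grade = 8, Mood = 8), each intervened variable's structural equation is replaced by its fixed value.
Recall = 2Study + Mood + Sleep  [with Study=-3, Mood=8, Sleep=3]  = 5

5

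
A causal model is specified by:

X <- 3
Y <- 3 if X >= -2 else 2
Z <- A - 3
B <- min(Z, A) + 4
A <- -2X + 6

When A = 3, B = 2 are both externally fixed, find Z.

The joint intervention fixes A = 3, B = 2, removing each variable's own equation.
Z = A - 3  [with A=3]  = 0

0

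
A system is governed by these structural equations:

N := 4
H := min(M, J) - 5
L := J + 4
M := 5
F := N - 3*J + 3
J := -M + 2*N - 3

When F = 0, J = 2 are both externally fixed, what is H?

Under do(F = 0, J = 2), each intervened variable's structural equation is replaced by its fixed value.
H = min(M, J) - 5  [with M=5, J=2]  = -3

-3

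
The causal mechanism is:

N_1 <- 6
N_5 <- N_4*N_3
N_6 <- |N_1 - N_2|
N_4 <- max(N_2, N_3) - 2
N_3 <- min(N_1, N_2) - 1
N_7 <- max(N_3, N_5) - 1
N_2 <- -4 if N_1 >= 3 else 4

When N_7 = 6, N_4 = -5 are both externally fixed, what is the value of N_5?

Under do(N_7 = 6, N_4 = -5), each intervened variable's structural equation is replaced by its fixed value.
N_2 = -4 if N_1 >= 3 else 4  [with N_1=6]  = -4
N_3 = min(N_1, N_2) - 1  [with N_1=6, N_2=-4]  = -5
N_5 = N_4*N_3  [with N_4=-5, N_3=-5]  = 25

25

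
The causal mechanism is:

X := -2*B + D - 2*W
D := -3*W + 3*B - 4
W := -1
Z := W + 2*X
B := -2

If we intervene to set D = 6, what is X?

The intervention breaks the incoming arrows to D: D := -3*W + 3*B - 4 no longer applies, and D = 6.
X = -2*B + D - 2*W  [with B=-2, D=6, W=-1]  = 12

12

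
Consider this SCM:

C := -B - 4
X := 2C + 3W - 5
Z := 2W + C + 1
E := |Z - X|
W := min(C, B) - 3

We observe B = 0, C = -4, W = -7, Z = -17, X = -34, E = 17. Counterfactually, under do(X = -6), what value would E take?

11

The intervention breaks the incoming arrows to X: X := 2C + 3W - 5 no longer applies, and X = -6.
C = -B - 4  [with B=0]  = -4
W = min(C, B) - 3  [with C=-4, B=0]  = -7
Z = 2W + C + 1  [with W=-7, C=-4]  = -17
E = |Z - X|  [with Z=-17, X=-6]  = 11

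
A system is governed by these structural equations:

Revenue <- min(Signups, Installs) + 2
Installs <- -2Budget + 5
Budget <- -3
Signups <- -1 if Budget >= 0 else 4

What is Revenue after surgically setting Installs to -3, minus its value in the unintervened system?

-7

Under do(Installs=-3), the mechanism Installs <- -2Budget + 5 is discarded; Installs is fixed at -3.
Signups = -1 if Budget >= 0 else 4  [with Budget=-3]  = 4
Revenue = min(Signups, Installs) + 2  [with Signups=4, Installs=-3]  = -1
Without intervention: Installs = -2Budget + 5  [with Budget=-3]  = 11; Signups = -1 if Budget >= 0 else 4  [with Budget=-3]  = 4; Revenue = min(Signups, Installs) + 2  [with Signups=4, Installs=11]  = 6.
Change = -1 − 6 = -7.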